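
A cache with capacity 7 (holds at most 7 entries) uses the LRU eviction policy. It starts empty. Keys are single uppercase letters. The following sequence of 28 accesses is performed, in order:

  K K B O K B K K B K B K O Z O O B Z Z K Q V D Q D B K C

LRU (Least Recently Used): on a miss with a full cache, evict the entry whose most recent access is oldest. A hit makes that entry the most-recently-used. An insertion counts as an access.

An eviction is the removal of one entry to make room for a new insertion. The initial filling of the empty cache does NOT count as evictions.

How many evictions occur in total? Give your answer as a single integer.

LRU simulation (capacity=7):
  1. access K: MISS. Cache (LRU->MRU): [K]
  2. access K: HIT. Cache (LRU->MRU): [K]
  3. access B: MISS. Cache (LRU->MRU): [K B]
  4. access O: MISS. Cache (LRU->MRU): [K B O]
  5. access K: HIT. Cache (LRU->MRU): [B O K]
  6. access B: HIT. Cache (LRU->MRU): [O K B]
  7. access K: HIT. Cache (LRU->MRU): [O B K]
  8. access K: HIT. Cache (LRU->MRU): [O B K]
  9. access B: HIT. Cache (LRU->MRU): [O K B]
  10. access K: HIT. Cache (LRU->MRU): [O B K]
  11. access B: HIT. Cache (LRU->MRU): [O K B]
  12. access K: HIT. Cache (LRU->MRU): [O B K]
  13. access O: HIT. Cache (LRU->MRU): [B K O]
  14. access Z: MISS. Cache (LRU->MRU): [B K O Z]
  15. access O: HIT. Cache (LRU->MRU): [B K Z O]
  16. access O: HIT. Cache (LRU->MRU): [B K Z O]
  17. access B: HIT. Cache (LRU->MRU): [K Z O B]
  18. access Z: HIT. Cache (LRU->MRU): [K O B Z]
  19. access Z: HIT. Cache (LRU->MRU): [K O B Z]
  20. access K: HIT. Cache (LRU->MRU): [O B Z K]
  21. access Q: MISS. Cache (LRU->MRU): [O B Z K Q]
  22. access V: MISS. Cache (LRU->MRU): [O B Z K Q V]
  23. access D: MISS. Cache (LRU->MRU): [O B Z K Q V D]
  24. access Q: HIT. Cache (LRU->MRU): [O B Z K V D Q]
  25. access D: HIT. Cache (LRU->MRU): [O B Z K V Q D]
  26. access B: HIT. Cache (LRU->MRU): [O Z K V Q D B]
  27. access K: HIT. Cache (LRU->MRU): [O Z V Q D B K]
  28. access C: MISS, evict O. Cache (LRU->MRU): [Z V Q D B K C]
Total: 20 hits, 8 misses, 1 evictions

Answer: 1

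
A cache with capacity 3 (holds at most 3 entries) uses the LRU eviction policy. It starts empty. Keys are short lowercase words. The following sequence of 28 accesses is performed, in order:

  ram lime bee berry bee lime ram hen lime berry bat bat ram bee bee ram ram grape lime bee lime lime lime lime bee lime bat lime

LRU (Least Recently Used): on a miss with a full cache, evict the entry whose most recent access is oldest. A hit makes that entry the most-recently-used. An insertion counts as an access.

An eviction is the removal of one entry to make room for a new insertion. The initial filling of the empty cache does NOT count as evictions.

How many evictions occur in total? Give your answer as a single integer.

LRU simulation (capacity=3):
  1. access ram: MISS. Cache (LRU->MRU): [ram]
  2. access lime: MISS. Cache (LRU->MRU): [ram lime]
  3. access bee: MISS. Cache (LRU->MRU): [ram lime bee]
  4. access berry: MISS, evict ram. Cache (LRU->MRU): [lime bee berry]
  5. access bee: HIT. Cache (LRU->MRU): [lime berry bee]
  6. access lime: HIT. Cache (LRU->MRU): [berry bee lime]
  7. access ram: MISS, evict berry. Cache (LRU->MRU): [bee lime ram]
  8. access hen: MISS, evict bee. Cache (LRU->MRU): [lime ram hen]
  9. access lime: HIT. Cache (LRU->MRU): [ram hen lime]
  10. access berry: MISS, evict ram. Cache (LRU->MRU): [hen lime berry]
  11. access bat: MISS, evict hen. Cache (LRU->MRU): [lime berry bat]
  12. access bat: HIT. Cache (LRU->MRU): [lime berry bat]
  13. access ram: MISS, evict lime. Cache (LRU->MRU): [berry bat ram]
  14. access bee: MISS, evict berry. Cache (LRU->MRU): [bat ram bee]
  15. access bee: HIT. Cache (LRU->MRU): [bat ram bee]
  16. access ram: HIT. Cache (LRU->MRU): [bat bee ram]
  17. access ram: HIT. Cache (LRU->MRU): [bat bee ram]
  18. access grape: MISS, evict bat. Cache (LRU->MRU): [bee ram grape]
  19. access lime: MISS, evict bee. Cache (LRU->MRU): [ram grape lime]
  20. access bee: MISS, evict ram. Cache (LRU->MRU): [grape lime bee]
  21. access lime: HIT. Cache (LRU->MRU): [grape bee lime]
  22. access lime: HIT. Cache (LRU->MRU): [grape bee lime]
  23. access lime: HIT. Cache (LRU->MRU): [grape bee lime]
  24. access lime: HIT. Cache (LRU->MRU): [grape bee lime]
  25. access bee: HIT. Cache (LRU->MRU): [grape lime bee]
  26. access lime: HIT. Cache (LRU->MRU): [grape bee lime]
  27. access bat: MISS, evict grape. Cache (LRU->MRU): [bee lime bat]
  28. access lime: HIT. Cache (LRU->MRU): [bee bat lime]
Total: 14 hits, 14 misses, 11 evictions

Answer: 11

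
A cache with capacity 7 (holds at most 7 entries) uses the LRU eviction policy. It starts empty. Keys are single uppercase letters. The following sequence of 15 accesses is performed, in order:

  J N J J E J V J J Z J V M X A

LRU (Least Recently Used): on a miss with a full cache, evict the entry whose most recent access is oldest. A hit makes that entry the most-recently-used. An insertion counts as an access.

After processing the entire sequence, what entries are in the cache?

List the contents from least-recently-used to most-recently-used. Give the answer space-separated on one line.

LRU simulation (capacity=7):
  1. access J: MISS. Cache (LRU->MRU): [J]
  2. access N: MISS. Cache (LRU->MRU): [J N]
  3. access J: HIT. Cache (LRU->MRU): [N J]
  4. access J: HIT. Cache (LRU->MRU): [N J]
  5. access E: MISS. Cache (LRU->MRU): [N J E]
  6. access J: HIT. Cache (LRU->MRU): [N E J]
  7. access V: MISS. Cache (LRU->MRU): [N E J V]
  8. access J: HIT. Cache (LRU->MRU): [N E V J]
  9. access J: HIT. Cache (LRU->MRU): [N E V J]
  10. access Z: MISS. Cache (LRU->MRU): [N E V J Z]
  11. access J: HIT. Cache (LRU->MRU): [N E V Z J]
  12. access V: HIT. Cache (LRU->MRU): [N E Z J V]
  13. access M: MISS. Cache (LRU->MRU): [N E Z J V M]
  14. access X: MISS. Cache (LRU->MRU): [N E Z J V M X]
  15. access A: MISS, evict N. Cache (LRU->MRU): [E Z J V M X A]
Total: 7 hits, 8 misses, 1 evictions

Answer: E Z J V M X A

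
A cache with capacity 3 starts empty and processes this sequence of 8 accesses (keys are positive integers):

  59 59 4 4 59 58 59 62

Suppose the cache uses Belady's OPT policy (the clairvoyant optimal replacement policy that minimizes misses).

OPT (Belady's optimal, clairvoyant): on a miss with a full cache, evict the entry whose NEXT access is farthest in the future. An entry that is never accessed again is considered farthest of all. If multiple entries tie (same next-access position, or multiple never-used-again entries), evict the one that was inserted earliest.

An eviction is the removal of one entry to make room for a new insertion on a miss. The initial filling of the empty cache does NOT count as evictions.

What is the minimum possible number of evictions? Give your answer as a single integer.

Answer: 1

Derivation:
OPT (Belady) simulation (capacity=3):
  1. access 59: MISS. Cache: [59]
  2. access 59: HIT. Next use of 59: step 5. Cache: [59]
  3. access 4: MISS. Cache: [59 4]
  4. access 4: HIT. Next use of 4: never. Cache: [59 4]
  5. access 59: HIT. Next use of 59: step 7. Cache: [59 4]
  6. access 58: MISS. Cache: [59 4 58]
  7. access 59: HIT. Next use of 59: never. Cache: [59 4 58]
  8. access 62: MISS, evict 59 (next use: never). Cache: [4 58 62]
Total: 4 hits, 4 misses, 1 evictions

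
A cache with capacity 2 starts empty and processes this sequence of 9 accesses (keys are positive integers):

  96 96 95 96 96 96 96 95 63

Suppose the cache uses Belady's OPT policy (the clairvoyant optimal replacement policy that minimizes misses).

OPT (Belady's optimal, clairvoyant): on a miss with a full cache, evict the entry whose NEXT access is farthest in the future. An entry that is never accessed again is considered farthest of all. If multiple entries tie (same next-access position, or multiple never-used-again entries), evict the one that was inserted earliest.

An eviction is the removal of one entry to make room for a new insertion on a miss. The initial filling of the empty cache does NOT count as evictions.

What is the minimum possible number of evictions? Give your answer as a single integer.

OPT (Belady) simulation (capacity=2):
  1. access 96: MISS. Cache: [96]
  2. access 96: HIT. Next use of 96: step 4. Cache: [96]
  3. access 95: MISS. Cache: [96 95]
  4. access 96: HIT. Next use of 96: step 5. Cache: [96 95]
  5. access 96: HIT. Next use of 96: step 6. Cache: [96 95]
  6. access 96: HIT. Next use of 96: step 7. Cache: [96 95]
  7. access 96: HIT. Next use of 96: never. Cache: [96 95]
  8. access 95: HIT. Next use of 95: never. Cache: [96 95]
  9. access 63: MISS, evict 96 (next use: never). Cache: [95 63]
Total: 6 hits, 3 misses, 1 evictions

Answer: 1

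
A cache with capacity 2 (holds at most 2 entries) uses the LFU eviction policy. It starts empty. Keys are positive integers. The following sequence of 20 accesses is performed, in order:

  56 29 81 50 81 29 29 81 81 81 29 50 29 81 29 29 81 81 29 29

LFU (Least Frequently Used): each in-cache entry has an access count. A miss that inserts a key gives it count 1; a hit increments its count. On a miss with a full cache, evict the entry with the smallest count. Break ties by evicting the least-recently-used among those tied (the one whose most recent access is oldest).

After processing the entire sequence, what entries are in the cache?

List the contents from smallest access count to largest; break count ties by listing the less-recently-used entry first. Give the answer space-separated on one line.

LFU simulation (capacity=2):
  1. access 56: MISS. Cache: [56(c=1)]
  2. access 29: MISS. Cache: [56(c=1) 29(c=1)]
  3. access 81: MISS, evict 56(c=1). Cache: [29(c=1) 81(c=1)]
  4. access 50: MISS, evict 29(c=1). Cache: [81(c=1) 50(c=1)]
  5. access 81: HIT, count now 2. Cache: [50(c=1) 81(c=2)]
  6. access 29: MISS, evict 50(c=1). Cache: [29(c=1) 81(c=2)]
  7. access 29: HIT, count now 2. Cache: [81(c=2) 29(c=2)]
  8. access 81: HIT, count now 3. Cache: [29(c=2) 81(c=3)]
  9. access 81: HIT, count now 4. Cache: [29(c=2) 81(c=4)]
  10. access 81: HIT, count now 5. Cache: [29(c=2) 81(c=5)]
  11. access 29: HIT, count now 3. Cache: [29(c=3) 81(c=5)]
  12. access 50: MISS, evict 29(c=3). Cache: [50(c=1) 81(c=5)]
  13. access 29: MISS, evict 50(c=1). Cache: [29(c=1) 81(c=5)]
  14. access 81: HIT, count now 6. Cache: [29(c=1) 81(c=6)]
  15. access 29: HIT, count now 2. Cache: [29(c=2) 81(c=6)]
  16. access 29: HIT, count now 3. Cache: [29(c=3) 81(c=6)]
  17. access 81: HIT, count now 7. Cache: [29(c=3) 81(c=7)]
  18. access 81: HIT, count now 8. Cache: [29(c=3) 81(c=8)]
  19. access 29: HIT, count now 4. Cache: [29(c=4) 81(c=8)]
  20. access 29: HIT, count now 5. Cache: [29(c=5) 81(c=8)]
Total: 13 hits, 7 misses, 5 evictions

Answer: 29 81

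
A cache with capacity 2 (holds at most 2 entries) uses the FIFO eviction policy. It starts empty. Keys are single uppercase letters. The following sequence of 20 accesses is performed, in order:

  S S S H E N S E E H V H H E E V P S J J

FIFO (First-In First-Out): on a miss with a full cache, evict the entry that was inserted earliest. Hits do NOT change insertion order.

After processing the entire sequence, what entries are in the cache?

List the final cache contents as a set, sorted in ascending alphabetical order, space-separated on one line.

FIFO simulation (capacity=2):
  1. access S: MISS. Cache (old->new): [S]
  2. access S: HIT. Cache (old->new): [S]
  3. access S: HIT. Cache (old->new): [S]
  4. access H: MISS. Cache (old->new): [S H]
  5. access E: MISS, evict S. Cache (old->new): [H E]
  6. access N: MISS, evict H. Cache (old->new): [E N]
  7. access S: MISS, evict E. Cache (old->new): [N S]
  8. access E: MISS, evict N. Cache (old->new): [S E]
  9. access E: HIT. Cache (old->new): [S E]
  10. access H: MISS, evict S. Cache (old->new): [E H]
  11. access V: MISS, evict E. Cache (old->new): [H V]
  12. access H: HIT. Cache (old->new): [H V]
  13. access H: HIT. Cache (old->new): [H V]
  14. access E: MISS, evict H. Cache (old->new): [V E]
  15. access E: HIT. Cache (old->new): [V E]
  16. access V: HIT. Cache (old->new): [V E]
  17. access P: MISS, evict V. Cache (old->new): [E P]
  18. access S: MISS, evict E. Cache (old->new): [P S]
  19. access J: MISS, evict P. Cache (old->new): [S J]
  20. access J: HIT. Cache (old->new): [S J]
Total: 8 hits, 12 misses, 10 evictions

Answer: J S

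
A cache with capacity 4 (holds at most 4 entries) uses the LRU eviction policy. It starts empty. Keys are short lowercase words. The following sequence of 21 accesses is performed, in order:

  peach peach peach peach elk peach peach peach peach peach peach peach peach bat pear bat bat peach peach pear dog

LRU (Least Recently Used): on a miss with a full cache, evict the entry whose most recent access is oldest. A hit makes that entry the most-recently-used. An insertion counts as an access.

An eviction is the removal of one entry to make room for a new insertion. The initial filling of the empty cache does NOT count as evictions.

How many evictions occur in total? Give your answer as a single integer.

Answer: 1

Derivation:
LRU simulation (capacity=4):
  1. access peach: MISS. Cache (LRU->MRU): [peach]
  2. access peach: HIT. Cache (LRU->MRU): [peach]
  3. access peach: HIT. Cache (LRU->MRU): [peach]
  4. access peach: HIT. Cache (LRU->MRU): [peach]
  5. access elk: MISS. Cache (LRU->MRU): [peach elk]
  6. access peach: HIT. Cache (LRU->MRU): [elk peach]
  7. access peach: HIT. Cache (LRU->MRU): [elk peach]
  8. access peach: HIT. Cache (LRU->MRU): [elk peach]
  9. access peach: HIT. Cache (LRU->MRU): [elk peach]
  10. access peach: HIT. Cache (LRU->MRU): [elk peach]
  11. access peach: HIT. Cache (LRU->MRU): [elk peach]
  12. access peach: HIT. Cache (LRU->MRU): [elk peach]
  13. access peach: HIT. Cache (LRU->MRU): [elk peach]
  14. access bat: MISS. Cache (LRU->MRU): [elk peach bat]
  15. access pear: MISS. Cache (LRU->MRU): [elk peach bat pear]
  16. access bat: HIT. Cache (LRU->MRU): [elk peach pear bat]
  17. access bat: HIT. Cache (LRU->MRU): [elk peach pear bat]
  18. access peach: HIT. Cache (LRU->MRU): [elk pear bat peach]
  19. access peach: HIT. Cache (LRU->MRU): [elk pear bat peach]
  20. access pear: HIT. Cache (LRU->MRU): [elk bat peach pear]
  21. access dog: MISS, evict elk. Cache (LRU->MRU): [bat peach pear dog]
Total: 16 hits, 5 misses, 1 evictions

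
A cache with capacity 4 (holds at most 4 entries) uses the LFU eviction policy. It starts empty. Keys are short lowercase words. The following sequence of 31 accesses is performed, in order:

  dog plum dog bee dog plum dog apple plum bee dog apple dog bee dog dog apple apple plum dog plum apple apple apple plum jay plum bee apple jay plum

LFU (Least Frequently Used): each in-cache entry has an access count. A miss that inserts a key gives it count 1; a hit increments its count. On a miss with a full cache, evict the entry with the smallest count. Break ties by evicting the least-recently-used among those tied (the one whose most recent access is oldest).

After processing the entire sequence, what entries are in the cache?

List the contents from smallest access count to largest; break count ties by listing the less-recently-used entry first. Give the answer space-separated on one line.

LFU simulation (capacity=4):
  1. access dog: MISS. Cache: [dog(c=1)]
  2. access plum: MISS. Cache: [dog(c=1) plum(c=1)]
  3. access dog: HIT, count now 2. Cache: [plum(c=1) dog(c=2)]
  4. access bee: MISS. Cache: [plum(c=1) bee(c=1) dog(c=2)]
  5. access dog: HIT, count now 3. Cache: [plum(c=1) bee(c=1) dog(c=3)]
  6. access plum: HIT, count now 2. Cache: [bee(c=1) plum(c=2) dog(c=3)]
  7. access dog: HIT, count now 4. Cache: [bee(c=1) plum(c=2) dog(c=4)]
  8. access apple: MISS. Cache: [bee(c=1) apple(c=1) plum(c=2) dog(c=4)]
  9. access plum: HIT, count now 3. Cache: [bee(c=1) apple(c=1) plum(c=3) dog(c=4)]
  10. access bee: HIT, count now 2. Cache: [apple(c=1) bee(c=2) plum(c=3) dog(c=4)]
  11. access dog: HIT, count now 5. Cache: [apple(c=1) bee(c=2) plum(c=3) dog(c=5)]
  12. access apple: HIT, count now 2. Cache: [bee(c=2) apple(c=2) plum(c=3) dog(c=5)]
  13. access dog: HIT, count now 6. Cache: [bee(c=2) apple(c=2) plum(c=3) dog(c=6)]
  14. access bee: HIT, count now 3. Cache: [apple(c=2) plum(c=3) bee(c=3) dog(c=6)]
  15. access dog: HIT, count now 7. Cache: [apple(c=2) plum(c=3) bee(c=3) dog(c=7)]
  16. access dog: HIT, count now 8. Cache: [apple(c=2) plum(c=3) bee(c=3) dog(c=8)]
  17. access apple: HIT, count now 3. Cache: [plum(c=3) bee(c=3) apple(c=3) dog(c=8)]
  18. access apple: HIT, count now 4. Cache: [plum(c=3) bee(c=3) apple(c=4) dog(c=8)]
  19. access plum: HIT, count now 4. Cache: [bee(c=3) apple(c=4) plum(c=4) dog(c=8)]
  20. access dog: HIT, count now 9. Cache: [bee(c=3) apple(c=4) plum(c=4) dog(c=9)]
  21. access plum: HIT, count now 5. Cache: [bee(c=3) apple(c=4) plum(c=5) dog(c=9)]
  22. access apple: HIT, count now 5. Cache: [bee(c=3) plum(c=5) apple(c=5) dog(c=9)]
  23. access apple: HIT, count now 6. Cache: [bee(c=3) plum(c=5) apple(c=6) dog(c=9)]
  24. access apple: HIT, count now 7. Cache: [bee(c=3) plum(c=5) apple(c=7) dog(c=9)]
  25. access plum: HIT, count now 6. Cache: [bee(c=3) plum(c=6) apple(c=7) dog(c=9)]
  26. access jay: MISS, evict bee(c=3). Cache: [jay(c=1) plum(c=6) apple(c=7) dog(c=9)]
  27. access plum: HIT, count now 7. Cache: [jay(c=1) apple(c=7) plum(c=7) dog(c=9)]
  28. access bee: MISS, evict jay(c=1). Cache: [bee(c=1) apple(c=7) plum(c=7) dog(c=9)]
  29. access apple: HIT, count now 8. Cache: [bee(c=1) plum(c=7) apple(c=8) dog(c=9)]
  30. access jay: MISS, evict bee(c=1). Cache: [jay(c=1) plum(c=7) apple(c=8) dog(c=9)]
  31. access plum: HIT, count now 8. Cache: [jay(c=1) apple(c=8) plum(c=8) dog(c=9)]
Total: 24 hits, 7 misses, 3 evictions

Answer: jay apple plum dog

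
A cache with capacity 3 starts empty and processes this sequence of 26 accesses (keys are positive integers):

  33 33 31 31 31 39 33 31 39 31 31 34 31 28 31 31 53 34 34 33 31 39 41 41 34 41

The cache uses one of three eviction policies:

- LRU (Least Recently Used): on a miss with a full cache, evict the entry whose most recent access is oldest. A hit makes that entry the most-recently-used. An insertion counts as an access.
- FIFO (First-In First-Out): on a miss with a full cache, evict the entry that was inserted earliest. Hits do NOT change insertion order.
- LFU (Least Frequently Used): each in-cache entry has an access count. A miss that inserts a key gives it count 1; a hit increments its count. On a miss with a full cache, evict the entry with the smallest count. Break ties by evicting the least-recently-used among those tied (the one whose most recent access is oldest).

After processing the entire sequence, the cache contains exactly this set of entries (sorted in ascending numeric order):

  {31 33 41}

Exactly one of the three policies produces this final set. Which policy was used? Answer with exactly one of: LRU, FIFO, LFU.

Answer: LFU

Derivation:
Simulating under each policy and comparing final sets:
  LRU: final set = {34 39 41} -> differs
  FIFO: final set = {34 39 41} -> differs
  LFU: final set = {31 33 41} -> MATCHES target
Only LFU produces the target set.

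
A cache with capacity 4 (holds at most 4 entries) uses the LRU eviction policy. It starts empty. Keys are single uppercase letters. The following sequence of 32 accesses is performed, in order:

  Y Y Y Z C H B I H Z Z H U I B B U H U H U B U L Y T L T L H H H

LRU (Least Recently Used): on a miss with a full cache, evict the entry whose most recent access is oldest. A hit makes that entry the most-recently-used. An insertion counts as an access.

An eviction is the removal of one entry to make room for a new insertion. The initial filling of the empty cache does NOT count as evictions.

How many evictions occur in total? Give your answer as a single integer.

Answer: 9

Derivation:
LRU simulation (capacity=4):
  1. access Y: MISS. Cache (LRU->MRU): [Y]
  2. access Y: HIT. Cache (LRU->MRU): [Y]
  3. access Y: HIT. Cache (LRU->MRU): [Y]
  4. access Z: MISS. Cache (LRU->MRU): [Y Z]
  5. access C: MISS. Cache (LRU->MRU): [Y Z C]
  6. access H: MISS. Cache (LRU->MRU): [Y Z C H]
  7. access B: MISS, evict Y. Cache (LRU->MRU): [Z C H B]
  8. access I: MISS, evict Z. Cache (LRU->MRU): [C H B I]
  9. access H: HIT. Cache (LRU->MRU): [C B I H]
  10. access Z: MISS, evict C. Cache (LRU->MRU): [B I H Z]
  11. access Z: HIT. Cache (LRU->MRU): [B I H Z]
  12. access H: HIT. Cache (LRU->MRU): [B I Z H]
  13. access U: MISS, evict B. Cache (LRU->MRU): [I Z H U]
  14. access I: HIT. Cache (LRU->MRU): [Z H U I]
  15. access B: MISS, evict Z. Cache (LRU->MRU): [H U I B]
  16. access B: HIT. Cache (LRU->MRU): [H U I B]
  17. access U: HIT. Cache (LRU->MRU): [H I B U]
  18. access H: HIT. Cache (LRU->MRU): [I B U H]
  19. access U: HIT. Cache (LRU->MRU): [I B H U]
  20. access H: HIT. Cache (LRU->MRU): [I B U H]
  21. access U: HIT. Cache (LRU->MRU): [I B H U]
  22. access B: HIT. Cache (LRU->MRU): [I H U B]
  23. access U: HIT. Cache (LRU->MRU): [I H B U]
  24. access L: MISS, evict I. Cache (LRU->MRU): [H B U L]
  25. access Y: MISS, evict H. Cache (LRU->MRU): [B U L Y]
  26. access T: MISS, evict B. Cache (LRU->MRU): [U L Y T]
  27. access L: HIT. Cache (LRU->MRU): [U Y T L]
  28. access T: HIT. Cache (LRU->MRU): [U Y L T]
  29. access L: HIT. Cache (LRU->MRU): [U Y T L]
  30. access H: MISS, evict U. Cache (LRU->MRU): [Y T L H]
  31. access H: HIT. Cache (LRU->MRU): [Y T L H]
  32. access H: HIT. Cache (LRU->MRU): [Y T L H]
Total: 19 hits, 13 misses, 9 evictions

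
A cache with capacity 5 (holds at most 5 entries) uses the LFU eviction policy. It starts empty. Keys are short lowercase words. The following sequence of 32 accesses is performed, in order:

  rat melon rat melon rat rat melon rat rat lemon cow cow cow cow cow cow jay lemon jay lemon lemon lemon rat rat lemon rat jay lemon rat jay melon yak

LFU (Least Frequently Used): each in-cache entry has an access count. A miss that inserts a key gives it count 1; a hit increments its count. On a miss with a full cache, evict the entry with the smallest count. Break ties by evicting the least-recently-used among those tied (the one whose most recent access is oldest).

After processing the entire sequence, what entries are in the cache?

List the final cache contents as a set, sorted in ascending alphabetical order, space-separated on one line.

Answer: cow lemon melon rat yak

Derivation:
LFU simulation (capacity=5):
  1. access rat: MISS. Cache: [rat(c=1)]
  2. access melon: MISS. Cache: [rat(c=1) melon(c=1)]
  3. access rat: HIT, count now 2. Cache: [melon(c=1) rat(c=2)]
  4. access melon: HIT, count now 2. Cache: [rat(c=2) melon(c=2)]
  5. access rat: HIT, count now 3. Cache: [melon(c=2) rat(c=3)]
  6. access rat: HIT, count now 4. Cache: [melon(c=2) rat(c=4)]
  7. access melon: HIT, count now 3. Cache: [melon(c=3) rat(c=4)]
  8. access rat: HIT, count now 5. Cache: [melon(c=3) rat(c=5)]
  9. access rat: HIT, count now 6. Cache: [melon(c=3) rat(c=6)]
  10. access lemon: MISS. Cache: [lemon(c=1) melon(c=3) rat(c=6)]
  11. access cow: MISS. Cache: [lemon(c=1) cow(c=1) melon(c=3) rat(c=6)]
  12. access cow: HIT, count now 2. Cache: [lemon(c=1) cow(c=2) melon(c=3) rat(c=6)]
  13. access cow: HIT, count now 3. Cache: [lemon(c=1) melon(c=3) cow(c=3) rat(c=6)]
  14. access cow: HIT, count now 4. Cache: [lemon(c=1) melon(c=3) cow(c=4) rat(c=6)]
  15. access cow: HIT, count now 5. Cache: [lemon(c=1) melon(c=3) cow(c=5) rat(c=6)]
  16. access cow: HIT, count now 6. Cache: [lemon(c=1) melon(c=3) rat(c=6) cow(c=6)]
  17. access jay: MISS. Cache: [lemon(c=1) jay(c=1) melon(c=3) rat(c=6) cow(c=6)]
  18. access lemon: HIT, count now 2. Cache: [jay(c=1) lemon(c=2) melon(c=3) rat(c=6) cow(c=6)]
  19. access jay: HIT, count now 2. Cache: [lemon(c=2) jay(c=2) melon(c=3) rat(c=6) cow(c=6)]
  20. access lemon: HIT, count now 3. Cache: [jay(c=2) melon(c=3) lemon(c=3) rat(c=6) cow(c=6)]
  21. access lemon: HIT, count now 4. Cache: [jay(c=2) melon(c=3) lemon(c=4) rat(c=6) cow(c=6)]
  22. access lemon: HIT, count now 5. Cache: [jay(c=2) melon(c=3) lemon(c=5) rat(c=6) cow(c=6)]
  23. access rat: HIT, count now 7. Cache: [jay(c=2) melon(c=3) lemon(c=5) cow(c=6) rat(c=7)]
  24. access rat: HIT, count now 8. Cache: [jay(c=2) melon(c=3) lemon(c=5) cow(c=6) rat(c=8)]
  25. access lemon: HIT, count now 6. Cache: [jay(c=2) melon(c=3) cow(c=6) lemon(c=6) rat(c=8)]
  26. access rat: HIT, count now 9. Cache: [jay(c=2) melon(c=3) cow(c=6) lemon(c=6) rat(c=9)]
  27. access jay: HIT, count now 3. Cache: [melon(c=3) jay(c=3) cow(c=6) lemon(c=6) rat(c=9)]
  28. access lemon: HIT, count now 7. Cache: [melon(c=3) jay(c=3) cow(c=6) lemon(c=7) rat(c=9)]
  29. access rat: HIT, count now 10. Cache: [melon(c=3) jay(c=3) cow(c=6) lemon(c=7) rat(c=10)]
  30. access jay: HIT, count now 4. Cache: [melon(c=3) jay(c=4) cow(c=6) lemon(c=7) rat(c=10)]
  31. access melon: HIT, count now 4. Cache: [jay(c=4) melon(c=4) cow(c=6) lemon(c=7) rat(c=10)]
  32. access yak: MISS, evict jay(c=4). Cache: [yak(c=1) melon(c=4) cow(c=6) lemon(c=7) rat(c=10)]
Total: 26 hits, 6 misses, 1 evictions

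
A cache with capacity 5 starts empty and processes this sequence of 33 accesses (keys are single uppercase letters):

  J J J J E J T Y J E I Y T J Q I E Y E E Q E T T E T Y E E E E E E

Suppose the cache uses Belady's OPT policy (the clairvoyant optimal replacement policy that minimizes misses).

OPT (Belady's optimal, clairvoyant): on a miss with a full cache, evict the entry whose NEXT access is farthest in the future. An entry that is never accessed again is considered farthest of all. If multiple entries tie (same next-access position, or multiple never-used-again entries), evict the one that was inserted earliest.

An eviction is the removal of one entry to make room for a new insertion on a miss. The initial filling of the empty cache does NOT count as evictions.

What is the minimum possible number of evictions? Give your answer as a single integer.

OPT (Belady) simulation (capacity=5):
  1. access J: MISS. Cache: [J]
  2. access J: HIT. Next use of J: step 3. Cache: [J]
  3. access J: HIT. Next use of J: step 4. Cache: [J]
  4. access J: HIT. Next use of J: step 6. Cache: [J]
  5. access E: MISS. Cache: [J E]
  6. access J: HIT. Next use of J: step 9. Cache: [J E]
  7. access T: MISS. Cache: [J E T]
  8. access Y: MISS. Cache: [J E T Y]
  9. access J: HIT. Next use of J: step 14. Cache: [J E T Y]
  10. access E: HIT. Next use of E: step 17. Cache: [J E T Y]
  11. access I: MISS. Cache: [J E T Y I]
  12. access Y: HIT. Next use of Y: step 18. Cache: [J E T Y I]
  13. access T: HIT. Next use of T: step 23. Cache: [J E T Y I]
  14. access J: HIT. Next use of J: never. Cache: [J E T Y I]
  15. access Q: MISS, evict J (next use: never). Cache: [E T Y I Q]
  16. access I: HIT. Next use of I: never. Cache: [E T Y I Q]
  17. access E: HIT. Next use of E: step 19. Cache: [E T Y I Q]
  18. access Y: HIT. Next use of Y: step 27. Cache: [E T Y I Q]
  19. access E: HIT. Next use of E: step 20. Cache: [E T Y I Q]
  20. access E: HIT. Next use of E: step 22. Cache: [E T Y I Q]
  21. access Q: HIT. Next use of Q: never. Cache: [E T Y I Q]
  22. access E: HIT. Next use of E: step 25. Cache: [E T Y I Q]
  23. access T: HIT. Next use of T: step 24. Cache: [E T Y I Q]
  24. access T: HIT. Next use of T: step 26. Cache: [E T Y I Q]
  25. access E: HIT. Next use of E: step 28. Cache: [E T Y I Q]
  26. access T: HIT. Next use of T: never. Cache: [E T Y I Q]
  27. access Y: HIT. Next use of Y: never. Cache: [E T Y I Q]
  28. access E: HIT. Next use of E: step 29. Cache: [E T Y I Q]
  29. access E: HIT. Next use of E: step 30. Cache: [E T Y I Q]
  30. access E: HIT. Next use of E: step 31. Cache: [E T Y I Q]
  31. access E: HIT. Next use of E: step 32. Cache: [E T Y I Q]
  32. access E: HIT. Next use of E: step 33. Cache: [E T Y I Q]
  33. access E: HIT. Next use of E: never. Cache: [E T Y I Q]
Total: 27 hits, 6 misses, 1 evictions

Answer: 1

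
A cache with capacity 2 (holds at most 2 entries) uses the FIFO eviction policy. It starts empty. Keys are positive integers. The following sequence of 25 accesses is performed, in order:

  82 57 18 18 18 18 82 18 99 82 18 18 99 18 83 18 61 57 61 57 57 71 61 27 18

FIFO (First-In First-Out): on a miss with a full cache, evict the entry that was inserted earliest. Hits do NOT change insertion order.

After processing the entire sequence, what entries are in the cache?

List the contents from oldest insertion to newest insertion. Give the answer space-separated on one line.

Answer: 27 18

Derivation:
FIFO simulation (capacity=2):
  1. access 82: MISS. Cache (old->new): [82]
  2. access 57: MISS. Cache (old->new): [82 57]
  3. access 18: MISS, evict 82. Cache (old->new): [57 18]
  4. access 18: HIT. Cache (old->new): [57 18]
  5. access 18: HIT. Cache (old->new): [57 18]
  6. access 18: HIT. Cache (old->new): [57 18]
  7. access 82: MISS, evict 57. Cache (old->new): [18 82]
  8. access 18: HIT. Cache (old->new): [18 82]
  9. access 99: MISS, evict 18. Cache (old->new): [82 99]
  10. access 82: HIT. Cache (old->new): [82 99]
  11. access 18: MISS, evict 82. Cache (old->new): [99 18]
  12. access 18: HIT. Cache (old->new): [99 18]
  13. access 99: HIT. Cache (old->new): [99 18]
  14. access 18: HIT. Cache (old->new): [99 18]
  15. access 83: MISS, evict 99. Cache (old->new): [18 83]
  16. access 18: HIT. Cache (old->new): [18 83]
  17. access 61: MISS, evict 18. Cache (old->new): [83 61]
  18. access 57: MISS, evict 83. Cache (old->new): [61 57]
  19. access 61: HIT. Cache (old->new): [61 57]
  20. access 57: HIT. Cache (old->new): [61 57]
  21. access 57: HIT. Cache (old->new): [61 57]
  22. access 71: MISS, evict 61. Cache (old->new): [57 71]
  23. access 61: MISS, evict 57. Cache (old->new): [71 61]
  24. access 27: MISS, evict 71. Cache (old->new): [61 27]
  25. access 18: MISS, evict 61. Cache (old->new): [27 18]
Total: 12 hits, 13 misses, 11 evictions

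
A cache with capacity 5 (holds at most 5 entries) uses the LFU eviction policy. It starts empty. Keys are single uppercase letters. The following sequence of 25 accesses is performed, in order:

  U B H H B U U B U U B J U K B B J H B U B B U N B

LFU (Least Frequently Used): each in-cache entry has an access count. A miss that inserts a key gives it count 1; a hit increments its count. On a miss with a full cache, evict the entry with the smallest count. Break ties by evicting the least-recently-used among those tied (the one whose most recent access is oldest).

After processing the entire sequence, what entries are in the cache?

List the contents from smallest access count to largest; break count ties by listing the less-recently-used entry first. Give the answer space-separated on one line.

LFU simulation (capacity=5):
  1. access U: MISS. Cache: [U(c=1)]
  2. access B: MISS. Cache: [U(c=1) B(c=1)]
  3. access H: MISS. Cache: [U(c=1) B(c=1) H(c=1)]
  4. access H: HIT, count now 2. Cache: [U(c=1) B(c=1) H(c=2)]
  5. access B: HIT, count now 2. Cache: [U(c=1) H(c=2) B(c=2)]
  6. access U: HIT, count now 2. Cache: [H(c=2) B(c=2) U(c=2)]
  7. access U: HIT, count now 3. Cache: [H(c=2) B(c=2) U(c=3)]
  8. access B: HIT, count now 3. Cache: [H(c=2) U(c=3) B(c=3)]
  9. access U: HIT, count now 4. Cache: [H(c=2) B(c=3) U(c=4)]
  10. access U: HIT, count now 5. Cache: [H(c=2) B(c=3) U(c=5)]
  11. access B: HIT, count now 4. Cache: [H(c=2) B(c=4) U(c=5)]
  12. access J: MISS. Cache: [J(c=1) H(c=2) B(c=4) U(c=5)]
  13. access U: HIT, count now 6. Cache: [J(c=1) H(c=2) B(c=4) U(c=6)]
  14. access K: MISS. Cache: [J(c=1) K(c=1) H(c=2) B(c=4) U(c=6)]
  15. access B: HIT, count now 5. Cache: [J(c=1) K(c=1) H(c=2) B(c=5) U(c=6)]
  16. access B: HIT, count now 6. Cache: [J(c=1) K(c=1) H(c=2) U(c=6) B(c=6)]
  17. access J: HIT, count now 2. Cache: [K(c=1) H(c=2) J(c=2) U(c=6) B(c=6)]
  18. access H: HIT, count now 3. Cache: [K(c=1) J(c=2) H(c=3) U(c=6) B(c=6)]
  19. access B: HIT, count now 7. Cache: [K(c=1) J(c=2) H(c=3) U(c=6) B(c=7)]
  20. access U: HIT, count now 7. Cache: [K(c=1) J(c=2) H(c=3) B(c=7) U(c=7)]
  21. access B: HIT, count now 8. Cache: [K(c=1) J(c=2) H(c=3) U(c=7) B(c=8)]
  22. access B: HIT, count now 9. Cache: [K(c=1) J(c=2) H(c=3) U(c=7) B(c=9)]
  23. access U: HIT, count now 8. Cache: [K(c=1) J(c=2) H(c=3) U(c=8) B(c=9)]
  24. access N: MISS, evict K(c=1). Cache: [N(c=1) J(c=2) H(c=3) U(c=8) B(c=9)]
  25. access B: HIT, count now 10. Cache: [N(c=1) J(c=2) H(c=3) U(c=8) B(c=10)]
Total: 19 hits, 6 misses, 1 evictions

Answer: N J H U B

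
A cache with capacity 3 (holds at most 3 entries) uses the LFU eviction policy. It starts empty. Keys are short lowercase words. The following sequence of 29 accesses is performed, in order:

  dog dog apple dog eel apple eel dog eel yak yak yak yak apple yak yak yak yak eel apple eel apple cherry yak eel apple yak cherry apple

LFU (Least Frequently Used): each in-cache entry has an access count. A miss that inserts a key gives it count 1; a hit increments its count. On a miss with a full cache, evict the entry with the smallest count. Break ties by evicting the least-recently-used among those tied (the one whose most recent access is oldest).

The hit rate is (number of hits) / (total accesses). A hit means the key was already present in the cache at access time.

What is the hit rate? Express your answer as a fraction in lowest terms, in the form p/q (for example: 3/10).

LFU simulation (capacity=3):
  1. access dog: MISS. Cache: [dog(c=1)]
  2. access dog: HIT, count now 2. Cache: [dog(c=2)]
  3. access apple: MISS. Cache: [apple(c=1) dog(c=2)]
  4. access dog: HIT, count now 3. Cache: [apple(c=1) dog(c=3)]
  5. access eel: MISS. Cache: [apple(c=1) eel(c=1) dog(c=3)]
  6. access apple: HIT, count now 2. Cache: [eel(c=1) apple(c=2) dog(c=3)]
  7. access eel: HIT, count now 2. Cache: [apple(c=2) eel(c=2) dog(c=3)]
  8. access dog: HIT, count now 4. Cache: [apple(c=2) eel(c=2) dog(c=4)]
  9. access eel: HIT, count now 3. Cache: [apple(c=2) eel(c=3) dog(c=4)]
  10. access yak: MISS, evict apple(c=2). Cache: [yak(c=1) eel(c=3) dog(c=4)]
  11. access yak: HIT, count now 2. Cache: [yak(c=2) eel(c=3) dog(c=4)]
  12. access yak: HIT, count now 3. Cache: [eel(c=3) yak(c=3) dog(c=4)]
  13. access yak: HIT, count now 4. Cache: [eel(c=3) dog(c=4) yak(c=4)]
  14. access apple: MISS, evict eel(c=3). Cache: [apple(c=1) dog(c=4) yak(c=4)]
  15. access yak: HIT, count now 5. Cache: [apple(c=1) dog(c=4) yak(c=5)]
  16. access yak: HIT, count now 6. Cache: [apple(c=1) dog(c=4) yak(c=6)]
  17. access yak: HIT, count now 7. Cache: [apple(c=1) dog(c=4) yak(c=7)]
  18. access yak: HIT, count now 8. Cache: [apple(c=1) dog(c=4) yak(c=8)]
  19. access eel: MISS, evict apple(c=1). Cache: [eel(c=1) dog(c=4) yak(c=8)]
  20. access apple: MISS, evict eel(c=1). Cache: [apple(c=1) dog(c=4) yak(c=8)]
  21. access eel: MISS, evict apple(c=1). Cache: [eel(c=1) dog(c=4) yak(c=8)]
  22. access apple: MISS, evict eel(c=1). Cache: [apple(c=1) dog(c=4) yak(c=8)]
  23. access cherry: MISS, evict apple(c=1). Cache: [cherry(c=1) dog(c=4) yak(c=8)]
  24. access yak: HIT, count now 9. Cache: [cherry(c=1) dog(c=4) yak(c=9)]
  25. access eel: MISS, evict cherry(c=1). Cache: [eel(c=1) dog(c=4) yak(c=9)]
  26. access apple: MISS, evict eel(c=1). Cache: [apple(c=1) dog(c=4) yak(c=9)]
  27. access yak: HIT, count now 10. Cache: [apple(c=1) dog(c=4) yak(c=10)]
  28. access cherry: MISS, evict apple(c=1). Cache: [cherry(c=1) dog(c=4) yak(c=10)]
  29. access apple: MISS, evict cherry(c=1). Cache: [apple(c=1) dog(c=4) yak(c=10)]
Total: 15 hits, 14 misses, 11 evictions

Hit rate = 15/29

Answer: 15/29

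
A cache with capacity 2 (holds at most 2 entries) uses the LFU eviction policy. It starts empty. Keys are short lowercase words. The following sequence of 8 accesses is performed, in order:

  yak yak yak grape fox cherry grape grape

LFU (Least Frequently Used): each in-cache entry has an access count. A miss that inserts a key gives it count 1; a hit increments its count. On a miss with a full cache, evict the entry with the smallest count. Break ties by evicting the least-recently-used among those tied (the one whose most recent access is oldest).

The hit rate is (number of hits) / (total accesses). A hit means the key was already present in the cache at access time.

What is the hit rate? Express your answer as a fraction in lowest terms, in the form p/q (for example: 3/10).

Answer: 3/8

Derivation:
LFU simulation (capacity=2):
  1. access yak: MISS. Cache: [yak(c=1)]
  2. access yak: HIT, count now 2. Cache: [yak(c=2)]
  3. access yak: HIT, count now 3. Cache: [yak(c=3)]
  4. access grape: MISS. Cache: [grape(c=1) yak(c=3)]
  5. access fox: MISS, evict grape(c=1). Cache: [fox(c=1) yak(c=3)]
  6. access cherry: MISS, evict fox(c=1). Cache: [cherry(c=1) yak(c=3)]
  7. access grape: MISS, evict cherry(c=1). Cache: [grape(c=1) yak(c=3)]
  8. access grape: HIT, count now 2. Cache: [grape(c=2) yak(c=3)]
Total: 3 hits, 5 misses, 3 evictions

Hit rate = 3/8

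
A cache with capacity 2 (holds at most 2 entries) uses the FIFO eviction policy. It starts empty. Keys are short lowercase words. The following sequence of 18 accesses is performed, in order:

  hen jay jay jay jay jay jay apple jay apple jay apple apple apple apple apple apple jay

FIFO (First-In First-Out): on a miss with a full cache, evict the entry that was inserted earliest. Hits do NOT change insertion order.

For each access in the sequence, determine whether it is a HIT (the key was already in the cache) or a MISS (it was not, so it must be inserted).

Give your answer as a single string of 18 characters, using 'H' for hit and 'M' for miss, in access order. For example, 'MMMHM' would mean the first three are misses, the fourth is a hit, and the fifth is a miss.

FIFO simulation (capacity=2):
  1. access hen: MISS. Cache (old->new): [hen]
  2. access jay: MISS. Cache (old->new): [hen jay]
  3. access jay: HIT. Cache (old->new): [hen jay]
  4. access jay: HIT. Cache (old->new): [hen jay]
  5. access jay: HIT. Cache (old->new): [hen jay]
  6. access jay: HIT. Cache (old->new): [hen jay]
  7. access jay: HIT. Cache (old->new): [hen jay]
  8. access apple: MISS, evict hen. Cache (old->new): [jay apple]
  9. access jay: HIT. Cache (old->new): [jay apple]
  10. access apple: HIT. Cache (old->new): [jay apple]
  11. access jay: HIT. Cache (old->new): [jay apple]
  12. access apple: HIT. Cache (old->new): [jay apple]
  13. access apple: HIT. Cache (old->new): [jay apple]
  14. access apple: HIT. Cache (old->new): [jay apple]
  15. access apple: HIT. Cache (old->new): [jay apple]
  16. access apple: HIT. Cache (old->new): [jay apple]
  17. access apple: HIT. Cache (old->new): [jay apple]
  18. access jay: HIT. Cache (old->new): [jay apple]
Total: 15 hits, 3 misses, 1 evictions

Answer: MMHHHHHMHHHHHHHHHH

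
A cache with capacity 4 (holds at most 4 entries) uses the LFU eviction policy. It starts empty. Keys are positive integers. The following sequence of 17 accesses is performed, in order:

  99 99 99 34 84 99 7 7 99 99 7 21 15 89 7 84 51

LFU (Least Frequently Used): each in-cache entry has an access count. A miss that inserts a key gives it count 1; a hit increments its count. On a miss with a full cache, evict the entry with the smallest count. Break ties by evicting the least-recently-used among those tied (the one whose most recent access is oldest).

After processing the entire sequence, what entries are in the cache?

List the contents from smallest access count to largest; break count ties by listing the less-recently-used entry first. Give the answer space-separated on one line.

LFU simulation (capacity=4):
  1. access 99: MISS. Cache: [99(c=1)]
  2. access 99: HIT, count now 2. Cache: [99(c=2)]
  3. access 99: HIT, count now 3. Cache: [99(c=3)]
  4. access 34: MISS. Cache: [34(c=1) 99(c=3)]
  5. access 84: MISS. Cache: [34(c=1) 84(c=1) 99(c=3)]
  6. access 99: HIT, count now 4. Cache: [34(c=1) 84(c=1) 99(c=4)]
  7. access 7: MISS. Cache: [34(c=1) 84(c=1) 7(c=1) 99(c=4)]
  8. access 7: HIT, count now 2. Cache: [34(c=1) 84(c=1) 7(c=2) 99(c=4)]
  9. access 99: HIT, count now 5. Cache: [34(c=1) 84(c=1) 7(c=2) 99(c=5)]
  10. access 99: HIT, count now 6. Cache: [34(c=1) 84(c=1) 7(c=2) 99(c=6)]
  11. access 7: HIT, count now 3. Cache: [34(c=1) 84(c=1) 7(c=3) 99(c=6)]
  12. access 21: MISS, evict 34(c=1). Cache: [84(c=1) 21(c=1) 7(c=3) 99(c=6)]
  13. access 15: MISS, evict 84(c=1). Cache: [21(c=1) 15(c=1) 7(c=3) 99(c=6)]
  14. access 89: MISS, evict 21(c=1). Cache: [15(c=1) 89(c=1) 7(c=3) 99(c=6)]
  15. access 7: HIT, count now 4. Cache: [15(c=1) 89(c=1) 7(c=4) 99(c=6)]
  16. access 84: MISS, evict 15(c=1). Cache: [89(c=1) 84(c=1) 7(c=4) 99(c=6)]
  17. access 51: MISS, evict 89(c=1). Cache: [84(c=1) 51(c=1) 7(c=4) 99(c=6)]
Total: 8 hits, 9 misses, 5 evictions

Answer: 84 51 7 99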